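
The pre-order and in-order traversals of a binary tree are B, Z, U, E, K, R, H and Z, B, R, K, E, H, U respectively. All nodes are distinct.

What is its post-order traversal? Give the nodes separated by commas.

Z, R, K, H, E, U, B

The first element of pre-order is the root; it splits in-order into left and right subtrees.
Root B: left subtree has 1 node {Z}, right has 5 {R, K, E, H, U}.
  Root U: left subtree has 4 nodes {R, K, E, H}, right has 0 { }.
    Root E: left subtree has 2 nodes {R, K}, right has 1 {H}.
      Root K: left subtree has 1 node {R}, right has 0 { }.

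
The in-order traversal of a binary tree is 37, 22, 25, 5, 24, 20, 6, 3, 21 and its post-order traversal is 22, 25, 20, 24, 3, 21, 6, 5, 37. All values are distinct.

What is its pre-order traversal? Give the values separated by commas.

37, 5, 25, 22, 6, 24, 20, 21, 3

The last element of post-order is the root; it splits in-order into left and right subtrees.
Root 37: left subtree has 0 nodes { }, right has 8 {22, 25, 5, 24, 20, 6, 3, 21}.
  Root 5: left subtree has 2 nodes {22, 25}, right has 5 {24, 20, 6, 3, 21}.
    Root 25: left subtree has 1 node {22}, right has 0 { }.
    Root 6: left subtree has 2 nodes {24, 20}, right has 2 {3, 21}.
      Root 24: left subtree has 0 nodes { }, right has 1 {20}.
      Root 21: left subtree has 1 node {3}, right has 0 { }.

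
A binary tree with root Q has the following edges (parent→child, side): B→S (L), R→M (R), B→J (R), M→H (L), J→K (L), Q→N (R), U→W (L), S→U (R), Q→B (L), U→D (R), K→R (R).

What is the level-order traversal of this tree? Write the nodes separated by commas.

Level-order visits nodes level by level from the root, left to right within each level.
Level 0: Q
Level 1: B, N
Level 2: S, J
Level 3: U, K
Level 4: W, D, R
Level 5: M
Level 6: H

Q, B, N, S, J, U, K, W, D, R, M, H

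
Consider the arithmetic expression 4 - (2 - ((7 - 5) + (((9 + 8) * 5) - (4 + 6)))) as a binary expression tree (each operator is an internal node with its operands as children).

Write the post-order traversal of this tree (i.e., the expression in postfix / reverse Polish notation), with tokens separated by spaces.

Post-order on an expression tree gives postfix notation: for each operator, emit left operand, right operand, then the operator.

4 2 7 5 - 9 8 + 5 * 4 6 + - + - -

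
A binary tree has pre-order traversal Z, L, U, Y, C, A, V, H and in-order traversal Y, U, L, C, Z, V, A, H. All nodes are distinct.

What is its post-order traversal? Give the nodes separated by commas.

The first element of pre-order is the root; it splits in-order into left and right subtrees.
Root Z: left subtree has 4 nodes {Y, U, L, C}, right has 3 {V, A, H}.
  Root L: left subtree has 2 nodes {Y, U}, right has 1 {C}.
    Root U: left subtree has 1 node {Y}, right has 0 { }.
  Root A: left subtree has 1 node {V}, right has 1 {H}.

Y, U, C, L, V, H, A, Z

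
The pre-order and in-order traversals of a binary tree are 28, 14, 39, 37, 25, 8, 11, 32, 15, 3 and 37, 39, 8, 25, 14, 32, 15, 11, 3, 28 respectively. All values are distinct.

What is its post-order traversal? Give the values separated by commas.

37, 8, 25, 39, 15, 32, 3, 11, 14, 28

The first element of pre-order is the root; it splits in-order into left and right subtrees.
Root 28: left subtree has 9 nodes {37, 39, 8, 25, 14, 32, 15, 11, 3}, right has 0 { }.
  Root 14: left subtree has 4 nodes {37, 39, 8, 25}, right has 4 {32, 15, 11, 3}.
    Root 39: left subtree has 1 node {37}, right has 2 {8, 25}.
      Root 25: left subtree has 1 node {8}, right has 0 { }.
    Root 11: left subtree has 2 nodes {32, 15}, right has 1 {3}.
      Root 32: left subtree has 0 nodes { }, right has 1 {15}.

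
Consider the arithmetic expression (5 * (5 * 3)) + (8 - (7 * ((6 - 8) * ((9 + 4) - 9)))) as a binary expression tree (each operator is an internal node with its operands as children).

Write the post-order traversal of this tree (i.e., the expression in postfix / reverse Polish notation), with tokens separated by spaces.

5 5 3 * * 8 7 6 8 - 9 4 + 9 - * * - +

Post-order on an expression tree gives postfix notation: for each operator, emit left operand, right operand, then the operator.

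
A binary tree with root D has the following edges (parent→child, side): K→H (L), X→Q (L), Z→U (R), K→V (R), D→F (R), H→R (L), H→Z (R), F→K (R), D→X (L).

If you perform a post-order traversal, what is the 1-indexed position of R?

3

Post-order visits the left subtree, then the right subtree, then the node.
At D: go left to X.
  At X: go left to Q.
    Q is a leaf — visit Q.
  At X: no right child.
  Visit X.
At D: go right to F.
  At F: no left child.
  At F: go right to K.
    At K: go left to H.
      At H: go left to R.
        R is a leaf — visit R.
      At H: go right to Z.
        At Z: no left child.
        At Z: go right to U.
          U is a leaf — visit U.
        Visit Z.
      Visit H.
    At K: go right to V.
      V is a leaf — visit V.
    Visit K.
  Visit F.
Visit D.
Full post-order sequence: Q, X, R, U, Z, H, V, K, F, D.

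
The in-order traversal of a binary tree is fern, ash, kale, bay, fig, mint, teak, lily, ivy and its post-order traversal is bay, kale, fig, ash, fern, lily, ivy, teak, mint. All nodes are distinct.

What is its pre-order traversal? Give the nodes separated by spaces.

mint fern ash fig kale bay teak ivy lily

The last element of post-order is the root; it splits in-order into left and right subtrees.
Root mint: left subtree has 5 nodes {fern, ash, kale, bay, fig}, right has 3 {teak, lily, ivy}.
  Root fern: left subtree has 0 nodes { }, right has 4 {ash, kale, bay, fig}.
    Root ash: left subtree has 0 nodes { }, right has 3 {kale, bay, fig}.
      Root fig: left subtree has 2 nodes {kale, bay}, right has 0 { }.
        Root kale: left subtree has 0 nodes { }, right has 1 {bay}.
  Root teak: left subtree has 0 nodes { }, right has 2 {lily, ivy}.
    Root ivy: left subtree has 1 node {lily}, right has 0 { }.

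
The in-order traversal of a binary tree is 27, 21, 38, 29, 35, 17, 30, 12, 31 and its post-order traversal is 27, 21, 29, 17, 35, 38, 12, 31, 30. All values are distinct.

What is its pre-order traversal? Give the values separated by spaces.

The last element of post-order is the root; it splits in-order into left and right subtrees.
Root 30: left subtree has 6 nodes {27, 21, 38, 29, 35, 17}, right has 2 {12, 31}.
  Root 38: left subtree has 2 nodes {27, 21}, right has 3 {29, 35, 17}.
    Root 21: left subtree has 1 node {27}, right has 0 { }.
    Root 35: left subtree has 1 node {29}, right has 1 {17}.
  Root 31: left subtree has 1 node {12}, right has 0 { }.

30 38 21 27 35 29 17 31 12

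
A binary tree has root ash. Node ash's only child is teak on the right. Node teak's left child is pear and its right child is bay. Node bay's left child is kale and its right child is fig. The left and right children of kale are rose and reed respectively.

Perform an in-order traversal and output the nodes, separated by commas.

In-order visits the left subtree, then the node, then the right subtree.
At ash: no left child.
Visit ash.
At ash: go right to teak.
  At teak: go left to pear.
    pear is a leaf — visit pear.
  Visit teak.
  At teak: go right to bay.
    At bay: go left to kale.
      At kale: go left to rose.
        rose is a leaf — visit rose.
      Visit kale.
      At kale: go right to reed.
        reed is a leaf — visit reed.
    Visit bay.
    At bay: go right to fig.
      fig is a leaf — visit fig.

ash, pear, teak, rose, kale, reed, bay, fig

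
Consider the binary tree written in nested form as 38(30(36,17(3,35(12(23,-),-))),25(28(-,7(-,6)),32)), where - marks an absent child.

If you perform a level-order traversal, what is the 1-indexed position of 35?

9

Level-order visits nodes level by level from the root, left to right within each level.
Level 0: 38
Level 1: 30, 25
Level 2: 36, 17, 28, 32
Level 3: 3, 35, 7
Level 4: 12, 6
Level 5: 23
Full level-order sequence: 38, 30, 25, 36, 17, 28, 32, 3, 35, 7, 12, 6, 23.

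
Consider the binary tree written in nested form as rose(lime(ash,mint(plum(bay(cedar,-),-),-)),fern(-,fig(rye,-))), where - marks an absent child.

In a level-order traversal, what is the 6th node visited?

Level-order visits nodes level by level from the root, left to right within each level.
Level 0: rose
Level 1: lime, fern
Level 2: ash, mint, fig
Level 3: plum, rye
Level 4: bay
Level 5: cedar
Full level-order sequence: rose, lime, fern, ash, mint, fig, plum, rye, bay, cedar.

fig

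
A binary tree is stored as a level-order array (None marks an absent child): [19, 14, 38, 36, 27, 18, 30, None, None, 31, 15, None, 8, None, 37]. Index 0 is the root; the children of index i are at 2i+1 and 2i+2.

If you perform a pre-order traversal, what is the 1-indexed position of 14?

Pre-order visits the node, then its left subtree, then its right subtree.
Visit 19.
At 19: go left to 14.
  Visit 14.
  At 14: go left to 36.
    36 is a leaf — visit 36.
  At 14: go right to 27.
    Visit 27.
    At 27: go left to 31.
      31 is a leaf — visit 31.
    At 27: go right to 15.
      15 is a leaf — visit 15.
At 19: go right to 38.
  Visit 38.
  At 38: go left to 18.
    Visit 18.
    At 18: no left child.
    At 18: go right to 8.
      8 is a leaf — visit 8.
  At 38: go right to 30.
    Visit 30.
    At 30: no left child.
    At 30: go right to 37.
      37 is a leaf — visit 37.
Full pre-order sequence: 19, 14, 36, 27, 31, 15, 38, 18, 8, 30, 37.

2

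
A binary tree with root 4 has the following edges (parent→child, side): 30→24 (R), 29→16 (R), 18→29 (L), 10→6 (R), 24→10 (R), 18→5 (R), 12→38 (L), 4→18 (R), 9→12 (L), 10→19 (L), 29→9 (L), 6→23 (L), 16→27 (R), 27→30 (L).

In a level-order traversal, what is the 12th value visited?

Level-order visits nodes level by level from the root, left to right within each level.
Level 0: 4
Level 1: 18
Level 2: 29, 5
Level 3: 9, 16
Level 4: 12, 27
Level 5: 38, 30
Level 6: 24
Level 7: 10
Level 8: 19, 6
Level 9: 23
Full level-order sequence: 4, 18, 29, 5, 9, 16, 12, 27, 38, 30, 24, 10, 19, 6, 23.

10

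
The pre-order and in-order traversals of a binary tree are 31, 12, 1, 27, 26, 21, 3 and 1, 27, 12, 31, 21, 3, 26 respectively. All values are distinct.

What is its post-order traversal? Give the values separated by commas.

The first element of pre-order is the root; it splits in-order into left and right subtrees.
Root 31: left subtree has 3 nodes {1, 27, 12}, right has 3 {21, 3, 26}.
  Root 12: left subtree has 2 nodes {1, 27}, right has 0 { }.
    Root 1: left subtree has 0 nodes { }, right has 1 {27}.
  Root 26: left subtree has 2 nodes {21, 3}, right has 0 { }.
    Root 21: left subtree has 0 nodes { }, right has 1 {3}.

27, 1, 12, 3, 21, 26, 31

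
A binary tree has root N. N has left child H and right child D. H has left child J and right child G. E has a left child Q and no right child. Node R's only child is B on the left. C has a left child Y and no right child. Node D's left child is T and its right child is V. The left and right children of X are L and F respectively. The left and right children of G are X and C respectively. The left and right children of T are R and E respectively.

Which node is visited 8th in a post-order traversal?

H

Post-order visits the left subtree, then the right subtree, then the node.
At N: go left to H.
  At H: go left to J.
    J is a leaf — visit J.
  At H: go right to G.
    At G: go left to X.
      At X: go left to L.
        L is a leaf — visit L.
      At X: go right to F.
        F is a leaf — visit F.
      Visit X.
    At G: go right to C.
      At C: go left to Y.
        Y is a leaf — visit Y.
      At C: no right child.
      Visit C.
    Visit G.
  Visit H.
At N: go right to D.
  At D: go left to T.
    At T: go left to R.
      At R: go left to B.
        B is a leaf — visit B.
      At R: no right child.
      Visit R.
    At T: go right to E.
      At E: go left to Q.
        Q is a leaf — visit Q.
      At E: no right child.
      Visit E.
    Visit T.
  At D: go right to V.
    V is a leaf — visit V.
  Visit D.
Visit N.
Full post-order sequence: J, L, F, X, Y, C, G, H, B, R, Q, E, T, V, D, N.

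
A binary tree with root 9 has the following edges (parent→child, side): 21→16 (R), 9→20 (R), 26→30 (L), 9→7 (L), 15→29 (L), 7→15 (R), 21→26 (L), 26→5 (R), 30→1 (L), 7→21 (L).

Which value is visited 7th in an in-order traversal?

In-order visits the left subtree, then the node, then the right subtree.
At 9: go left to 7.
  At 7: go left to 21.
    At 21: go left to 26.
      At 26: go left to 30.
        At 30: go left to 1.
          1 is a leaf — visit 1.
        Visit 30.
        At 30: no right child.
      Visit 26.
      At 26: go right to 5.
        5 is a leaf — visit 5.
    Visit 21.
    At 21: go right to 16.
      16 is a leaf — visit 16.
  Visit 7.
  At 7: go right to 15.
    At 15: go left to 29.
      29 is a leaf — visit 29.
    Visit 15.
    At 15: no right child.
Visit 9.
At 9: go right to 20.
  20 is a leaf — visit 20.
Full in-order sequence: 1, 30, 26, 5, 21, 16, 7, 29, 15, 9, 20.

7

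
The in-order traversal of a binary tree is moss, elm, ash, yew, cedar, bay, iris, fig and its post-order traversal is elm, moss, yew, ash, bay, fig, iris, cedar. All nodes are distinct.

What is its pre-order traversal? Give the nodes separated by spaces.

cedar ash moss elm yew iris bay fig

The last element of post-order is the root; it splits in-order into left and right subtrees.
Root cedar: left subtree has 4 nodes {moss, elm, ash, yew}, right has 3 {bay, iris, fig}.
  Root ash: left subtree has 2 nodes {moss, elm}, right has 1 {yew}.
    Root moss: left subtree has 0 nodes { }, right has 1 {elm}.
  Root iris: left subtree has 1 node {bay}, right has 1 {fig}.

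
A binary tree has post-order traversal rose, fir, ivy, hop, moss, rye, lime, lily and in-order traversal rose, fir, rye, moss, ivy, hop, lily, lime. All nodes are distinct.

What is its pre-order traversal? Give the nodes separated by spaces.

lily rye fir rose moss hop ivy lime

The last element of post-order is the root; it splits in-order into left and right subtrees.
Root lily: left subtree has 6 nodes {rose, fir, rye, moss, ivy, hop}, right has 1 {lime}.
  Root rye: left subtree has 2 nodes {rose, fir}, right has 3 {moss, ivy, hop}.
    Root fir: left subtree has 1 node {rose}, right has 0 { }.
    Root moss: left subtree has 0 nodes { }, right has 2 {ivy, hop}.
      Root hop: left subtree has 1 node {ivy}, right has 0 { }.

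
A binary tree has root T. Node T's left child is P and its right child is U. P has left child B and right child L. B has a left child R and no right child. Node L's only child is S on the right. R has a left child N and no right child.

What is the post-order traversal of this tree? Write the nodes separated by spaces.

Post-order visits the left subtree, then the right subtree, then the node.
At T: go left to P.
  At P: go left to B.
    At B: go left to R.
      At R: go left to N.
        N is a leaf — visit N.
      At R: no right child.
      Visit R.
    At B: no right child.
    Visit B.
  At P: go right to L.
    At L: no left child.
    At L: go right to S.
      S is a leaf — visit S.
    Visit L.
  Visit P.
At T: go right to U.
  U is a leaf — visit U.
Visit T.

N R B S L P U T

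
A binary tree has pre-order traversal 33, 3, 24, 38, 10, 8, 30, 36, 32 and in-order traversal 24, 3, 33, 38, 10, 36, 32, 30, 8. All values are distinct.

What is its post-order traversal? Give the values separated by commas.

The first element of pre-order is the root; it splits in-order into left and right subtrees.
Root 33: left subtree has 2 nodes {24, 3}, right has 6 {38, 10, 36, 32, 30, 8}.
  Root 3: left subtree has 1 node {24}, right has 0 { }.
  Root 38: left subtree has 0 nodes { }, right has 5 {10, 36, 32, 30, 8}.
    Root 10: left subtree has 0 nodes { }, right has 4 {36, 32, 30, 8}.
      Root 8: left subtree has 3 nodes {36, 32, 30}, right has 0 { }.
        Root 30: left subtree has 2 nodes {36, 32}, right has 0 { }.
          Root 36: left subtree has 0 nodes { }, right has 1 {32}.

24, 3, 32, 36, 30, 8, 10, 38, 33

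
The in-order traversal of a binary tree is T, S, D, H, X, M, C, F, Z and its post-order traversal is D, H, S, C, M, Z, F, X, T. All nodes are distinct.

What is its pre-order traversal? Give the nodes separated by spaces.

T X S H D F M C Z

The last element of post-order is the root; it splits in-order into left and right subtrees.
Root T: left subtree has 0 nodes { }, right has 8 {S, D, H, X, M, C, F, Z}.
  Root X: left subtree has 3 nodes {S, D, H}, right has 4 {M, C, F, Z}.
    Root S: left subtree has 0 nodes { }, right has 2 {D, H}.
      Root H: left subtree has 1 node {D}, right has 0 { }.
    Root F: left subtree has 2 nodes {M, C}, right has 1 {Z}.
      Root M: left subtree has 0 nodes { }, right has 1 {C}.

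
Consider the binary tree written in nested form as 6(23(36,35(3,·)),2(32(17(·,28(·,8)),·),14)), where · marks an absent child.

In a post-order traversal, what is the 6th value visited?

28

Post-order visits the left subtree, then the right subtree, then the node.
At 6: go left to 23.
  At 23: go left to 36.
    36 is a leaf — visit 36.
  At 23: go right to 35.
    At 35: go left to 3.
      3 is a leaf — visit 3.
    At 35: no right child.
    Visit 35.
  Visit 23.
At 6: go right to 2.
  At 2: go left to 32.
    At 32: go left to 17.
      At 17: no left child.
      At 17: go right to 28.
        At 28: no left child.
        At 28: go right to 8.
          8 is a leaf — visit 8.
        Visit 28.
      Visit 17.
    At 32: no right child.
    Visit 32.
  At 2: go right to 14.
    14 is a leaf — visit 14.
  Visit 2.
Visit 6.
Full post-order sequence: 36, 3, 35, 23, 8, 28, 17, 32, 14, 2, 6.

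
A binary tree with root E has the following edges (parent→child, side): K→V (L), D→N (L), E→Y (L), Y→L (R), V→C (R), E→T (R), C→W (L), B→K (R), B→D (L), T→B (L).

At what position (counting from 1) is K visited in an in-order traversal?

10

In-order visits the left subtree, then the node, then the right subtree.
At E: go left to Y.
  At Y: no left child.
  Visit Y.
  At Y: go right to L.
    L is a leaf — visit L.
Visit E.
At E: go right to T.
  At T: go left to B.
    At B: go left to D.
      At D: go left to N.
        N is a leaf — visit N.
      Visit D.
      At D: no right child.
    Visit B.
    At B: go right to K.
      At K: go left to V.
        At V: no left child.
        Visit V.
        At V: go right to C.
          At C: go left to W.
            W is a leaf — visit W.
          Visit C.
          At C: no right child.
      Visit K.
      At K: no right child.
  Visit T.
  At T: no right child.
Full in-order sequence: Y, L, E, N, D, B, V, W, C, K, T.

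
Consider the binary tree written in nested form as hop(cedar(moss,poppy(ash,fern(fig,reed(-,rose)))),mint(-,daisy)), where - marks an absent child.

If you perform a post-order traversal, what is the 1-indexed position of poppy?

Post-order visits the left subtree, then the right subtree, then the node.
At hop: go left to cedar.
  At cedar: go left to moss.
    moss is a leaf — visit moss.
  At cedar: go right to poppy.
    At poppy: go left to ash.
      ash is a leaf — visit ash.
    At poppy: go right to fern.
      At fern: go left to fig.
        fig is a leaf — visit fig.
      At fern: go right to reed.
        At reed: no left child.
        At reed: go right to rose.
          rose is a leaf — visit rose.
        Visit reed.
      Visit fern.
    Visit poppy.
  Visit cedar.
At hop: go right to mint.
  At mint: no left child.
  At mint: go right to daisy.
    daisy is a leaf — visit daisy.
  Visit mint.
Visit hop.
Full post-order sequence: moss, ash, fig, rose, reed, fern, poppy, cedar, daisy, mint, hop.

7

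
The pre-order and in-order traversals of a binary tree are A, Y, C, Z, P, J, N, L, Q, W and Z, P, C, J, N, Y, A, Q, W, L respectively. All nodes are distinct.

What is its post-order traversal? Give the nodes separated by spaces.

P Z N J C Y W Q L A

The first element of pre-order is the root; it splits in-order into left and right subtrees.
Root A: left subtree has 6 nodes {Z, P, C, J, N, Y}, right has 3 {Q, W, L}.
  Root Y: left subtree has 5 nodes {Z, P, C, J, N}, right has 0 { }.
    Root C: left subtree has 2 nodes {Z, P}, right has 2 {J, N}.
      Root Z: left subtree has 0 nodes { }, right has 1 {P}.
      Root J: left subtree has 0 nodes { }, right has 1 {N}.
  Root L: left subtree has 2 nodes {Q, W}, right has 0 { }.
    Root Q: left subtree has 0 nodes { }, right has 1 {W}.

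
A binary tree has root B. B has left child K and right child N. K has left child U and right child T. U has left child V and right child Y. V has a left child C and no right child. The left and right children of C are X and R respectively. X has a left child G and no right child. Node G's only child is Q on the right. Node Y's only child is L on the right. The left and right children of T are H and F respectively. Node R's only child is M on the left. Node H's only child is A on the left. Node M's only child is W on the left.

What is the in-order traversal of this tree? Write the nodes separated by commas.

G, Q, X, C, W, M, R, V, U, Y, L, K, A, H, T, F, B, N

In-order visits the left subtree, then the node, then the right subtree.
At B: go left to K.
  At K: go left to U.
    At U: go left to V.
      At V: go left to C.
        At C: go left to X.
          At X: go left to G.
            At G: no left child.
            Visit G.
            At G: go right to Q.
              Q is a leaf — visit Q.
          Visit X.
          At X: no right child.
        Visit C.
        At C: go right to R.
          At R: go left to M.
            At M: go left to W.
              W is a leaf — visit W.
            Visit M.
            At M: no right child.
          Visit R.
          At R: no right child.
      Visit V.
      At V: no right child.
    Visit U.
    At U: go right to Y.
      At Y: no left child.
      Visit Y.
      At Y: go right to L.
        L is a leaf — visit L.
  Visit K.
  At K: go right to T.
    At T: go left to H.
      At H: go left to A.
        A is a leaf — visit A.
      Visit H.
      At H: no right child.
    Visit T.
    At T: go right to F.
      F is a leaf — visit F.
Visit B.
At B: go right to N.
  N is a leaf — visit N.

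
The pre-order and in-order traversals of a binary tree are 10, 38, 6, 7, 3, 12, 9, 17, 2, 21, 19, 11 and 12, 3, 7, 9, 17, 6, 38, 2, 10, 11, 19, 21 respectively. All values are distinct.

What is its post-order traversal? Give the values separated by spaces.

12 3 17 9 7 6 2 38 11 19 21 10

The first element of pre-order is the root; it splits in-order into left and right subtrees.
Root 10: left subtree has 8 nodes {12, 3, 7, 9, 17, 6, 38, 2}, right has 3 {11, 19, 21}.
  Root 38: left subtree has 6 nodes {12, 3, 7, 9, 17, 6}, right has 1 {2}.
    Root 6: left subtree has 5 nodes {12, 3, 7, 9, 17}, right has 0 { }.
      Root 7: left subtree has 2 nodes {12, 3}, right has 2 {9, 17}.
        Root 3: left subtree has 1 node {12}, right has 0 { }.
        Root 9: left subtree has 0 nodes { }, right has 1 {17}.
  Root 21: left subtree has 2 nodes {11, 19}, right has 0 { }.
    Root 19: left subtree has 1 node {11}, right has 0 { }.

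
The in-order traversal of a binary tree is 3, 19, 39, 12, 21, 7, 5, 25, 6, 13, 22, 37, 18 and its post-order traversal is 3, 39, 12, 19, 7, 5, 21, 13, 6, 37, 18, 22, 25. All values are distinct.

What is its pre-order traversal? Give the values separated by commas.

25, 21, 19, 3, 12, 39, 5, 7, 22, 6, 13, 18, 37

The last element of post-order is the root; it splits in-order into left and right subtrees.
Root 25: left subtree has 7 nodes {3, 19, 39, 12, 21, 7, 5}, right has 5 {6, 13, 22, 37, 18}.
  Root 21: left subtree has 4 nodes {3, 19, 39, 12}, right has 2 {7, 5}.
    Root 19: left subtree has 1 node {3}, right has 2 {39, 12}.
      Root 12: left subtree has 1 node {39}, right has 0 { }.
    Root 5: left subtree has 1 node {7}, right has 0 { }.
  Root 22: left subtree has 2 nodes {6, 13}, right has 2 {37, 18}.
    Root 6: left subtree has 0 nodes { }, right has 1 {13}.
    Root 18: left subtree has 1 node {37}, right has 0 { }.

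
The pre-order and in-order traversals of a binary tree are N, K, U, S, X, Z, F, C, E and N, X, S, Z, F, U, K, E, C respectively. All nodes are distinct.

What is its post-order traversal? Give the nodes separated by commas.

The first element of pre-order is the root; it splits in-order into left and right subtrees.
Root N: left subtree has 0 nodes { }, right has 8 {X, S, Z, F, U, K, E, C}.
  Root K: left subtree has 5 nodes {X, S, Z, F, U}, right has 2 {E, C}.
    Root U: left subtree has 4 nodes {X, S, Z, F}, right has 0 { }.
      Root S: left subtree has 1 node {X}, right has 2 {Z, F}.
        Root Z: left subtree has 0 nodes { }, right has 1 {F}.
    Root C: left subtree has 1 node {E}, right has 0 { }.

X, F, Z, S, U, E, C, K, N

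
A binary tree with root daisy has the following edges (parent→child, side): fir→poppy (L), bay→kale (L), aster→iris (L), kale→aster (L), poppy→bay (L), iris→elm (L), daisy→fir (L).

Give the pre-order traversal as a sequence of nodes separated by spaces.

daisy fir poppy bay kale aster iris elm

Pre-order visits the node, then its left subtree, then its right subtree.
Visit daisy.
At daisy: go left to fir.
  Visit fir.
  At fir: go left to poppy.
    Visit poppy.
    At poppy: go left to bay.
      Visit bay.
      At bay: go left to kale.
        Visit kale.
        At kale: go left to aster.
          Visit aster.
          At aster: go left to iris.
            Visit iris.
            At iris: go left to elm.
              elm is a leaf — visit elm.
            At iris: no right child.
          At aster: no right child.
        At kale: no right child.
      At bay: no right child.
    At poppy: no right child.
  At fir: no right child.
At daisy: no right child.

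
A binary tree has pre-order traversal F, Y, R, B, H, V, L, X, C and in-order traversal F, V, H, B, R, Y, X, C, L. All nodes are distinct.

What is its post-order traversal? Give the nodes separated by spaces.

V H B R C X L Y F

The first element of pre-order is the root; it splits in-order into left and right subtrees.
Root F: left subtree has 0 nodes { }, right has 8 {V, H, B, R, Y, X, C, L}.
  Root Y: left subtree has 4 nodes {V, H, B, R}, right has 3 {X, C, L}.
    Root R: left subtree has 3 nodes {V, H, B}, right has 0 { }.
      Root B: left subtree has 2 nodes {V, H}, right has 0 { }.
        Root H: left subtree has 1 node {V}, right has 0 { }.
    Root L: left subtree has 2 nodes {X, C}, right has 0 { }.
      Root X: left subtree has 0 nodes { }, right has 1 {C}.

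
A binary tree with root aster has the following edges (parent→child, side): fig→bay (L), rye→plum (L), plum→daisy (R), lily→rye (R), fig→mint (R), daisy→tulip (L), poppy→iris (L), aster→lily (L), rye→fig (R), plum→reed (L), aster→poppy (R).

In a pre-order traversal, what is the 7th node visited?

tulip

Pre-order visits the node, then its left subtree, then its right subtree.
Visit aster.
At aster: go left to lily.
  Visit lily.
  At lily: no left child.
  At lily: go right to rye.
    Visit rye.
    At rye: go left to plum.
      Visit plum.
      At plum: go left to reed.
        reed is a leaf — visit reed.
      At plum: go right to daisy.
        Visit daisy.
        At daisy: go left to tulip.
          tulip is a leaf — visit tulip.
        At daisy: no right child.
    At rye: go right to fig.
      Visit fig.
      At fig: go left to bay.
        bay is a leaf — visit bay.
      At fig: go right to mint.
        mint is a leaf — visit mint.
At aster: go right to poppy.
  Visit poppy.
  At poppy: go left to iris.
    iris is a leaf — visit iris.
  At poppy: no right child.
Full pre-order sequence: aster, lily, rye, plum, reed, daisy, tulip, fig, bay, mint, poppy, iris.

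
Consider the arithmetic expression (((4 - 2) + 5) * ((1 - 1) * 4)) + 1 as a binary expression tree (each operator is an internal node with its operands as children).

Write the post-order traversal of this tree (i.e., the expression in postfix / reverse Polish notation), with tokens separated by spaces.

Post-order on an expression tree gives postfix notation: for each operator, emit left operand, right operand, then the operator.

4 2 - 5 + 1 1 - 4 * * 1 +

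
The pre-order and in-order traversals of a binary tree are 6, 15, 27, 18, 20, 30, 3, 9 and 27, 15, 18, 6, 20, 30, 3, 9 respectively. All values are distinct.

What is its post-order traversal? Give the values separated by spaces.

27 18 15 9 3 30 20 6

The first element of pre-order is the root; it splits in-order into left and right subtrees.
Root 6: left subtree has 3 nodes {27, 15, 18}, right has 4 {20, 30, 3, 9}.
  Root 15: left subtree has 1 node {27}, right has 1 {18}.
  Root 20: left subtree has 0 nodes { }, right has 3 {30, 3, 9}.
    Root 30: left subtree has 0 nodes { }, right has 2 {3, 9}.
      Root 3: left subtree has 0 nodes { }, right has 1 {9}.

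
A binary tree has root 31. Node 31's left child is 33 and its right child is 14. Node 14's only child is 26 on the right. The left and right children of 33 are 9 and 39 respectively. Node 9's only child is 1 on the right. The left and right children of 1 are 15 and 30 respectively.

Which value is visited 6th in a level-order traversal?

Level-order visits nodes level by level from the root, left to right within each level.
Level 0: 31
Level 1: 33, 14
Level 2: 9, 39, 26
Level 3: 1
Level 4: 15, 30
Full level-order sequence: 31, 33, 14, 9, 39, 26, 1, 15, 30.

26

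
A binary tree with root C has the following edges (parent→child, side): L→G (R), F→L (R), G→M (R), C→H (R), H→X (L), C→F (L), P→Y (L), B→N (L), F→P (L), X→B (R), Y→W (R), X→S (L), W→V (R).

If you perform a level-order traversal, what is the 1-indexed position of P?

4

Level-order visits nodes level by level from the root, left to right within each level.
Level 0: C
Level 1: F, H
Level 2: P, L, X
Level 3: Y, G, S, B
Level 4: W, M, N
Level 5: V
Full level-order sequence: C, F, H, P, L, X, Y, G, S, B, W, M, N, V.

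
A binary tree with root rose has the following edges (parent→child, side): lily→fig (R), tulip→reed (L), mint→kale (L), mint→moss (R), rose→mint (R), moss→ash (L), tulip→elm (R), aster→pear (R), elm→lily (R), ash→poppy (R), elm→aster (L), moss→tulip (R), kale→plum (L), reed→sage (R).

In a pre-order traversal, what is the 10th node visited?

Pre-order visits the node, then its left subtree, then its right subtree.
Visit rose.
At rose: no left child.
At rose: go right to mint.
  Visit mint.
  At mint: go left to kale.
    Visit kale.
    At kale: go left to plum.
      plum is a leaf — visit plum.
    At kale: no right child.
  At mint: go right to moss.
    Visit moss.
    At moss: go left to ash.
      Visit ash.
      At ash: no left child.
      At ash: go right to poppy.
        poppy is a leaf — visit poppy.
    At moss: go right to tulip.
      Visit tulip.
      At tulip: go left to reed.
        Visit reed.
        At reed: no left child.
        At reed: go right to sage.
          sage is a leaf — visit sage.
      At tulip: go right to elm.
        Visit elm.
        At elm: go left to aster.
          Visit aster.
          At aster: no left child.
          At aster: go right to pear.
            pear is a leaf — visit pear.
        At elm: go right to lily.
          Visit lily.
          At lily: no left child.
          At lily: go right to fig.
            fig is a leaf — visit fig.
Full pre-order sequence: rose, mint, kale, plum, moss, ash, poppy, tulip, reed, sage, elm, aster, pear, lily, fig.

sage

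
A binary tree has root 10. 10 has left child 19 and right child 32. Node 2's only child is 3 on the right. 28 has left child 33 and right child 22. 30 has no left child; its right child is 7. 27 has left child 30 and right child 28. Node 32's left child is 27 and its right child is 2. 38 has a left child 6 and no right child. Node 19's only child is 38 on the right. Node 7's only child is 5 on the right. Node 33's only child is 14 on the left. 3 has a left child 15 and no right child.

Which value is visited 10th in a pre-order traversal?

28

Pre-order visits the node, then its left subtree, then its right subtree.
Visit 10.
At 10: go left to 19.
  Visit 19.
  At 19: no left child.
  At 19: go right to 38.
    Visit 38.
    At 38: go left to 6.
      6 is a leaf — visit 6.
    At 38: no right child.
At 10: go right to 32.
  Visit 32.
  At 32: go left to 27.
    Visit 27.
    At 27: go left to 30.
      Visit 30.
      At 30: no left child.
      At 30: go right to 7.
        Visit 7.
        At 7: no left child.
        At 7: go right to 5.
          5 is a leaf — visit 5.
    At 27: go right to 28.
      Visit 28.
      At 28: go left to 33.
        Visit 33.
        At 33: go left to 14.
          14 is a leaf — visit 14.
        At 33: no right child.
      At 28: go right to 22.
        22 is a leaf — visit 22.
  At 32: go right to 2.
    Visit 2.
    At 2: no left child.
    At 2: go right to 3.
      Visit 3.
      At 3: go left to 15.
        15 is a leaf — visit 15.
      At 3: no right child.
Full pre-order sequence: 10, 19, 38, 6, 32, 27, 30, 7, 5, 28, 33, 14, 22, 2, 3, 15.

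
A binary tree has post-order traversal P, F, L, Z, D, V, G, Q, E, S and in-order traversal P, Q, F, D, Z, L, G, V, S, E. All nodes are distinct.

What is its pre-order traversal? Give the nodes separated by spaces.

S Q P G D F Z L V E

The last element of post-order is the root; it splits in-order into left and right subtrees.
Root S: left subtree has 8 nodes {P, Q, F, D, Z, L, G, V}, right has 1 {E}.
  Root Q: left subtree has 1 node {P}, right has 6 {F, D, Z, L, G, V}.
    Root G: left subtree has 4 nodes {F, D, Z, L}, right has 1 {V}.
      Root D: left subtree has 1 node {F}, right has 2 {Z, L}.
        Root Z: left subtree has 0 nodes { }, right has 1 {L}.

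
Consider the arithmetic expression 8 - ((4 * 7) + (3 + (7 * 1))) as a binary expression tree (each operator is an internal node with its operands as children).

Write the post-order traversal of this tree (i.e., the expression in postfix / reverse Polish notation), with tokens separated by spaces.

Post-order on an expression tree gives postfix notation: for each operator, emit left operand, right operand, then the operator.

8 4 7 * 3 7 1 * + + -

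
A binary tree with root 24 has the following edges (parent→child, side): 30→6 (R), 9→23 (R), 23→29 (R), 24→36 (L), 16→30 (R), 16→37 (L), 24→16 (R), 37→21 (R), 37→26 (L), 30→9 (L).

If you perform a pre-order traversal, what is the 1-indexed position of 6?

11

Pre-order visits the node, then its left subtree, then its right subtree.
Visit 24.
At 24: go left to 36.
  36 is a leaf — visit 36.
At 24: go right to 16.
  Visit 16.
  At 16: go left to 37.
    Visit 37.
    At 37: go left to 26.
      26 is a leaf — visit 26.
    At 37: go right to 21.
      21 is a leaf — visit 21.
  At 16: go right to 30.
    Visit 30.
    At 30: go left to 9.
      Visit 9.
      At 9: no left child.
      At 9: go right to 23.
        Visit 23.
        At 23: no left child.
        At 23: go right to 29.
          29 is a leaf — visit 29.
    At 30: go right to 6.
      6 is a leaf — visit 6.
Full pre-order sequence: 24, 36, 16, 37, 26, 21, 30, 9, 23, 29, 6.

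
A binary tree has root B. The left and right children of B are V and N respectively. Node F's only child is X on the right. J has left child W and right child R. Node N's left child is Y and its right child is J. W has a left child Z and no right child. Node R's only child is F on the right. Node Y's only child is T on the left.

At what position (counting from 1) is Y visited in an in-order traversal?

In-order visits the left subtree, then the node, then the right subtree.
At B: go left to V.
  V is a leaf — visit V.
Visit B.
At B: go right to N.
  At N: go left to Y.
    At Y: go left to T.
      T is a leaf — visit T.
    Visit Y.
    At Y: no right child.
  Visit N.
  At N: go right to J.
    At J: go left to W.
      At W: go left to Z.
        Z is a leaf — visit Z.
      Visit W.
      At W: no right child.
    Visit J.
    At J: go right to R.
      At R: no left child.
      Visit R.
      At R: go right to F.
        At F: no left child.
        Visit F.
        At F: go right to X.
          X is a leaf — visit X.
Full in-order sequence: V, B, T, Y, N, Z, W, J, R, F, X.

4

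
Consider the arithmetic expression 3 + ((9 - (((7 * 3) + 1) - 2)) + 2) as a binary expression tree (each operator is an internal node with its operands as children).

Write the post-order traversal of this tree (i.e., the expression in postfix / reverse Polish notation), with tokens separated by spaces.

3 9 7 3 * 1 + 2 - - 2 + +

Post-order on an expression tree gives postfix notation: for each operator, emit left operand, right operand, then the operator.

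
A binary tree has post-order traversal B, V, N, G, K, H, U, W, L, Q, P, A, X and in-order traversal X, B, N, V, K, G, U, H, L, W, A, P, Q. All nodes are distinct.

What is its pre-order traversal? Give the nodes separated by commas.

X, A, L, U, K, N, B, V, G, H, W, P, Q

The last element of post-order is the root; it splits in-order into left and right subtrees.
Root X: left subtree has 0 nodes { }, right has 12 {B, N, V, K, G, U, H, L, W, A, P, Q}.
  Root A: left subtree has 9 nodes {B, N, V, K, G, U, H, L, W}, right has 2 {P, Q}.
    Root L: left subtree has 7 nodes {B, N, V, K, G, U, H}, right has 1 {W}.
      Root U: left subtree has 5 nodes {B, N, V, K, G}, right has 1 {H}.
        Root K: left subtree has 3 nodes {B, N, V}, right has 1 {G}.
          Root N: left subtree has 1 node {B}, right has 1 {V}.
    Root P: left subtree has 0 nodes { }, right has 1 {Q}.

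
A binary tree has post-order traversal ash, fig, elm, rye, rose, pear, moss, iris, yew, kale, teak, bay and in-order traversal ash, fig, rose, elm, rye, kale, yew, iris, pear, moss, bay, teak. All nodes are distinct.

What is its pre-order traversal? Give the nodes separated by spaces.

The last element of post-order is the root; it splits in-order into left and right subtrees.
Root bay: left subtree has 10 nodes {ash, fig, rose, elm, rye, kale, yew, iris, pear, moss}, right has 1 {teak}.
  Root kale: left subtree has 5 nodes {ash, fig, rose, elm, rye}, right has 4 {yew, iris, pear, moss}.
    Root rose: left subtree has 2 nodes {ash, fig}, right has 2 {elm, rye}.
      Root fig: left subtree has 1 node {ash}, right has 0 { }.
      Root rye: left subtree has 1 node {elm}, right has 0 { }.
    Root yew: left subtree has 0 nodes { }, right has 3 {iris, pear, moss}.
      Root iris: left subtree has 0 nodes { }, right has 2 {pear, moss}.
        Root moss: left subtree has 1 node {pear}, right has 0 { }.

bay kale rose fig ash rye elm yew iris moss pear teak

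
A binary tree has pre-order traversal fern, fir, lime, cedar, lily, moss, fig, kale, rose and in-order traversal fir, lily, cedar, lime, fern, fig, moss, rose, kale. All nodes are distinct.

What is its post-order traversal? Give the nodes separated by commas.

lily, cedar, lime, fir, fig, rose, kale, moss, fern

The first element of pre-order is the root; it splits in-order into left and right subtrees.
Root fern: left subtree has 4 nodes {fir, lily, cedar, lime}, right has 4 {fig, moss, rose, kale}.
  Root fir: left subtree has 0 nodes { }, right has 3 {lily, cedar, lime}.
    Root lime: left subtree has 2 nodes {lily, cedar}, right has 0 { }.
      Root cedar: left subtree has 1 node {lily}, right has 0 { }.
  Root moss: left subtree has 1 node {fig}, right has 2 {rose, kale}.
    Root kale: left subtree has 1 node {rose}, right has 0 { }.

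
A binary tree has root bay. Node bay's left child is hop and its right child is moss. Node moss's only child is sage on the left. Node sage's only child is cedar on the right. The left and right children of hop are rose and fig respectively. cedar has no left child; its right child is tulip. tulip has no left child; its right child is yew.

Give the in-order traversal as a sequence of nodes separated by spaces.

In-order visits the left subtree, then the node, then the right subtree.
At bay: go left to hop.
  At hop: go left to rose.
    rose is a leaf — visit rose.
  Visit hop.
  At hop: go right to fig.
    fig is a leaf — visit fig.
Visit bay.
At bay: go right to moss.
  At moss: go left to sage.
    At sage: no left child.
    Visit sage.
    At sage: go right to cedar.
      At cedar: no left child.
      Visit cedar.
      At cedar: go right to tulip.
        At tulip: no left child.
        Visit tulip.
        At tulip: go right to yew.
          yew is a leaf — visit yew.
  Visit moss.
  At moss: no right child.

rose hop fig bay sage cedar tulip yew moss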